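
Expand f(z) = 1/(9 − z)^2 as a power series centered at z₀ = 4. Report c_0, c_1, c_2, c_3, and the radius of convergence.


Let w = z − z₀, so z = z₀ + w.
Then 9 − z = 9 − (z₀ + w) = (9 − z₀) − w = 5 − w.
f(z) = 1/(5 − w)^2 = (1/(5)^2) · (1 − w/(5))^{−2}.
By the binomial series (1−u)^{−2} = Σ_{n≥0} C(n+1, 1) u^n for |u|<1, with u = w/(5):
  c_n = C(n+1, 1) / (5)^(n+2).
  c_0 = 1/(5)^2 = 1/25.
  c_1 = 2/(5)^3 = 2/125.
  c_2 = 3/(5)^4 = 3/625.
  c_3 = 4/(5)^5 = 4/3125.
The series is valid for |w/d| < 1, i.e. |z − z₀| < |d|.
Radius of convergence: R = |9 − z₀| = |5| = 5 (distance from z₀ to the singularity z = 9).

c_0 = 1/25, c_1 = 2/125, c_2 = 3/625, c_3 = 4/3125; R = 5.


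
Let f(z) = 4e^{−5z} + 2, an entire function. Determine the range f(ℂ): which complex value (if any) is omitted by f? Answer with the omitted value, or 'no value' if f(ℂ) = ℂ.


Little Picard bounds the complement of f(ℂ) to at most one point.
e^{−5z} is never zero on ℂ, so 4·e^{−5z} takes every value in ℂ ∖ {0}. Adding 2 shifts the range to ℂ ∖ {2}. Thus f omits exactly the value 2.

Omitted value: 2.


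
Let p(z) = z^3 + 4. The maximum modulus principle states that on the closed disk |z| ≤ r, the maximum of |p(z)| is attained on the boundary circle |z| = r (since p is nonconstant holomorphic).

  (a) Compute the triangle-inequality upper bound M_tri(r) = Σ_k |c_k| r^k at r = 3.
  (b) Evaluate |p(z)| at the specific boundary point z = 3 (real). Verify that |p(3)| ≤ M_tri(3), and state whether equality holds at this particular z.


Coefficients: c_0 = 4, c_1 = 0, c_2 = 0, c_3 = 1. Radius r = 3.
Part (a). Triangle bound: M_tri(r) = Σ_k |c_k| r^k
  = |4|·3^0 + |0|·3^1 + |0|·3^2 + |1|·3^3
  = 4 + 0 + 0 + 27 = 31.
This bounds M(r) := max_{|z|=r} |p(z)| from above; equality holds iff all terms c_k z^k can be made to align in phase at a single z on |z|=r.
Part (b). At z = 3 (real, on the circle |z| = r):
  p(3) = (4)·3^0 + (0)·3^1 + (0)·3^2 + (1)·3^3 = 31.
  |p(3)| = 31.
Since all nonzero coefficients share the same sign, |p(3)| = 31 = M_tri(3); the triangle bound is attained at z = 3, so in fact M(r) = 31.

M_tri(3) = 31; |p(3)| = 31; equality at z=3: yes.


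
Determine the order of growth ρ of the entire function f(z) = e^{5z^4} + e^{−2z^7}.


Each summand is entire of order 4 and 7 respectively (as in the single-exponential case). The order of a sum is at most the max of the orders, so ρ ≤ 7. For the lower bound: on |z|=r choose arg z so that -2z^7 is real positive; then |e^{-2z^7}| = e^{2r^7} while |e^{5z^4}| ≤ e^{5r^4} = o(e^{2r^7}). So |f| ≥ e^{2r^7}(1 − o(1)) and ρ ≥ 7. Hence ρ = max(4, 7) = 7.
Therefore ρ = 7.

Order ρ = 7.


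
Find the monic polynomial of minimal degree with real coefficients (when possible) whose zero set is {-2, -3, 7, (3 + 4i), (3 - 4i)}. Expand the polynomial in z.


The polynomial is p(z) = ∏_{α ∈ S} (z − α), where S = {-2, -3, 7, (3 + 4i), (3 - 4i)}.
Expanding the product yields: p(z) = z^5 -8·z^4 + 8·z^3 + 82·z^2 -473·z -1050.
Note conjugate pairs combine to real quadratics: (z − (3+4i))(z − (3−4i)) = z² − 6z + 25.
The resulting polynomial has degree 5 and real coefficients as required.

p(z) = z^5 -8·z^4 + 8·z^3 + 82·z^2 -473·z -1050.


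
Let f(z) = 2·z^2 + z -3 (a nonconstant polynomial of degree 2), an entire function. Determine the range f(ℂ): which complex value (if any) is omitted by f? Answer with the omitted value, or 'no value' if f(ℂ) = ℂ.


Little Picard bounds the complement of f(ℂ) to at most one point.
For every w ∈ ℂ, the equation p(z) − w = 0 is a nonconstant polynomial in z and hence has at least one root by the fundamental theorem of algebra. So p is surjective onto ℂ, omitting no value.

Omitted value: no value.


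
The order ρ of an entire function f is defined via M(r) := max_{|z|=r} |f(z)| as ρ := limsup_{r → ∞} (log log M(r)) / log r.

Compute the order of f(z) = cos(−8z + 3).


cos(w) is a linear combination of e^{iw} and e^{−iw} (or e^w, e^{−w} in the hyperbolic case), so |cos(w)| ≤ e^{|w|}. With w = −8z + 3, |w| ≤ 8|z| + 3 = 8r + 3 on |z| = r, giving M(r) ≤ e^{8r + 3}, so ρ ≤ 1. On a suitable ray (z = it for sin/cos; z = t for sinh/cosh, t real → ∞), |cos(−8z + 3)| grows like e^{8|t|}/2, so ρ ≥ 1. Hence ρ = 1.
Therefore ρ = 1.

Order ρ = 1.


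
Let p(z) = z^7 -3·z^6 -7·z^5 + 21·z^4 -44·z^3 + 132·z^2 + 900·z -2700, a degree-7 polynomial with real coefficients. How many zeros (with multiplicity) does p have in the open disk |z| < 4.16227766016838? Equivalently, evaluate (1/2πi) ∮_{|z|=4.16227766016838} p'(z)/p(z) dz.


The zeros of p are: (-3 + 1i), (-3 - 1i), (3 + 1i), (3 - 1i), (0 + 3i), (0 - 3i), 3.
Their magnitudes are: 3.162, 3.162, 3.162, 3.162, 3, 3, 3.
Zeros with |z| < R = 4.16227766016838: (-3 + 1i), (-3 - 1i), (3 + 1i), (3 - 1i), (0 + 3i), (0 - 3i), 3.
Count = 7.
By the argument principle, (1/2πi) ∮_{|z|=R} p'(z)/p(z) dz equals exactly this count.

Number of zeros inside |z| < 4.16227766016838: 7.


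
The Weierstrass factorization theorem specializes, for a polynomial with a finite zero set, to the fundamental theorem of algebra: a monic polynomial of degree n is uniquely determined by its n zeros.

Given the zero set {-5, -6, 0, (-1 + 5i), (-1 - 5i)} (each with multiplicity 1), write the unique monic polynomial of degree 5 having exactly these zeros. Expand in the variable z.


The polynomial is p(z) = ∏_{α ∈ S} (z − α), where S = {-5, -6, 0, (-1 + 5i), (-1 - 5i)}.
Expanding the product yields: p(z) = z^5 + 13·z^4 + 78·z^3 + 346·z^2 + 780·z.
Note conjugate pairs combine to real quadratics: (z − (-1+5i))(z − (-1−5i)) = z² + 2z + 26.
The resulting polynomial has degree 5 and real coefficients as required.

p(z) = z^5 + 13·z^4 + 78·z^3 + 346·z^2 + 780·z.


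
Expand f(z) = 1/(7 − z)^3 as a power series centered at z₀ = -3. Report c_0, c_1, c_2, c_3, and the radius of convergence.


Let w = z − z₀, so z = z₀ + w.
Then 7 − z = 7 − (z₀ + w) = (7 − z₀) − w = 10 − w.
f(z) = 1/(10 − w)^3 = (1/(10)^3) · (1 − w/(10))^{−3}.
By the binomial series (1−u)^{−3} = Σ_{n≥0} C(n+2, 2) u^n for |u|<1, with u = w/(10):
  c_n = C(n+2, 2) / (10)^(n+3).
  c_0 = 1/(10)^3 = 1/1000.
  c_1 = 3/(10)^4 = 3/10000.
  c_2 = 6/(10)^5 = 3/50000.
  c_3 = 10/(10)^6 = 1/100000.
The series is valid for |w/d| < 1, i.e. |z − z₀| < |d|.
Radius of convergence: R = |7 − z₀| = |10| = 10 (distance from z₀ to the singularity z = 7).

c_0 = 1/1000, c_1 = 3/10000, c_2 = 3/50000, c_3 = 1/100000; R = 10.


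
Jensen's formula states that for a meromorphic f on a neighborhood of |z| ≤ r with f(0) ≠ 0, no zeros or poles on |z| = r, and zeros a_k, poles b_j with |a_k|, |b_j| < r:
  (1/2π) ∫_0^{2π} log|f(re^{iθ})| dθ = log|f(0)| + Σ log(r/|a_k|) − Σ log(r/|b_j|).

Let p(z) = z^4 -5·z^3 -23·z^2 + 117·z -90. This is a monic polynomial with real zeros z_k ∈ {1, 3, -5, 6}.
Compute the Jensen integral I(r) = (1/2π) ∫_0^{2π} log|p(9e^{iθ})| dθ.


Zeros: -5, 1, 3, 6; r = 9.
Inside |z| < r: -5, 1, 3, 6. Outside (|z| ≥ r): ∅.
p(0) = -90, so log|p(0)| = log(90) = 4.4998.
Apply Jensen: I(r) = log|p(0)| + Σ_k log(r/|z_k|), summed over zeros inside |z| < r.
  log(r/|z_k|) for z_k = 1: log(9/1) = 2.1972
  log(r/|z_k|) for z_k = 3: log(9/3) = 1.0986
  log(r/|z_k|) for z_k = -5: log(9/5) = 0.5878
  log(r/|z_k|) for z_k = 6: log(9/6) = 0.4055
Sum over inside zeros: 4.2891.
I(r) = log|p(0)| + (inside sum) = 4.4998 + 4.2891 = 8.7889.
Closed form (all zeros inside, monic): I(r) = n·log(r) = 4·log(9) = 8.7889. ✓

I(r) ≈ 8.7889.


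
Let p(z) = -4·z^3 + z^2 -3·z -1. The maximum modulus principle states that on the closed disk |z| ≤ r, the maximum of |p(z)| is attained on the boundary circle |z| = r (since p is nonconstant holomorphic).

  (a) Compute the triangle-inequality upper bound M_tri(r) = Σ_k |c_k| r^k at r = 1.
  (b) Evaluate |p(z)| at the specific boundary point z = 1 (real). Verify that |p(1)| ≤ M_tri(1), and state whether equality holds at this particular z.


Coefficients: c_0 = -1, c_1 = -3, c_2 = 1, c_3 = -4. Radius r = 1.
Part (a). Triangle bound: M_tri(r) = Σ_k |c_k| r^k
  = |-1|·1^0 + |-3|·1^1 + |1|·1^2 + |-4|·1^3
  = 1 + 3 + 1 + 4 = 9.
This bounds M(r) := max_{|z|=r} |p(z)| from above; equality holds iff all terms c_k z^k can be made to align in phase at a single z on |z|=r.
Part (b). At z = 1 (real, on the circle |z| = r):
  p(1) = (-1)·1^0 + (-3)·1^1 + (1)·1^2 + (-4)·1^3 = -7.
  |p(1)| = 7.
Check: |p(1)| = 7 ≤ 9 = M_tri(1). ✓ Equality does not hold at z = 1 (the coefficients have mixed signs, so the terms do not all align in phase there).

M_tri(1) = 9; |p(1)| = 7; equality at z=1: no.


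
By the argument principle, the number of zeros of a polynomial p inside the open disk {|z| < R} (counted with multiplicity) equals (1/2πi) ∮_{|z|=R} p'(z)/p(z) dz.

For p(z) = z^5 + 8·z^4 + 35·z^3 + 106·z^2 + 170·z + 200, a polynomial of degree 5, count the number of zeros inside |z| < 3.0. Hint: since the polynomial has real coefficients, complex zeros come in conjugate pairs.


The zeros of p are: (-1 + 3i), (-1 - 3i), (-1 + 2i), (-1 - 2i), -4.
Their magnitudes are: 3.162, 3.162, 2.236, 2.236, 4.
Zeros with |z| < R = 3.0: (-1 + 2i), (-1 - 2i).
Count = 2.
By the argument principle, (1/2πi) ∮_{|z|=R} p'(z)/p(z) dz equals exactly this count.

Number of zeros inside |z| < 3.0: 2.


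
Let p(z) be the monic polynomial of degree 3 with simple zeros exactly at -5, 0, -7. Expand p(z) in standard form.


The polynomial is p(z) = ∏_{α ∈ S} (z − α), where S = {-5, 0, -7}.
Expanding the product yields: p(z) = z^3 + 12·z^2 + 35·z.
The resulting polynomial has degree 3 and real coefficients as required.

p(z) = z^3 + 12·z^2 + 35·z.


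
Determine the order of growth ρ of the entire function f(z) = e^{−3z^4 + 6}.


|e^{−3z^4 + 6}| = e^{Re(-3·z^4) + 6} ≤ e^{3|z|^4 + 6} = e^{3r^4 + 6} on |z| = r, so ρ ≤ 4. Choosing z on |z|=r so that -3·z^4 is real positive (always possible by picking arg z appropriately) gives |f(z)| = e^{3r^4 + 6}, matching the bound. The additive constant 6 does not affect log log M(r) ~ 4·log r. Hence ρ = 4.
Therefore ρ = 4.

Order ρ = 4.


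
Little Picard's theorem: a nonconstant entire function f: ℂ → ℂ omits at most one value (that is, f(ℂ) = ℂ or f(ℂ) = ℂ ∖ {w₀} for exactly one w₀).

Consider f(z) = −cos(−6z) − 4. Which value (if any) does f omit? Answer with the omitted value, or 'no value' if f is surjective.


Little Picard bounds the complement of f(ℂ) to at most one point.
cos is entire and surjective onto ℂ: for every w ∈ ℂ, cos(ζ) = w has a solution ζ ∈ ℂ (e.g., via the complex inverse arccos). With ζ = −6z this gives z = ζ/(-6). Then -1·cos(−6z) takes every value in -1·ℂ = ℂ, and adding -4 is a bijection of ℂ. So f is surjective and omits no value. (Note: only on the real line is cos bounded by [−1, 1].)

Omitted value: no value.


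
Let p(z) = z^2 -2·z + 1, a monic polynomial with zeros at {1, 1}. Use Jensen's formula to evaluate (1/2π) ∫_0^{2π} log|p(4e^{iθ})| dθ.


Zeros: 1, 1; r = 4.
Inside |z| < r: 1, 1. Outside (|z| ≥ r): ∅.
p(0) = 1, so log|p(0)| = log(1) = 0.0000.
Apply Jensen: I(r) = log|p(0)| + Σ_k log(r/|z_k|), summed over zeros inside |z| < r.
  log(r/|z_k|) for z_k = 1: log(4/1) = 1.3863
  log(r/|z_k|) for z_k = 1: log(4/1) = 1.3863
Sum over inside zeros: 2.7726.
I(r) = log|p(0)| + (inside sum) = 0.0000 + 2.7726 = 2.7726.
Closed form (all zeros inside, monic): I(r) = n·log(r) = 2·log(4) = 2.7726. ✓

I(r) ≈ 2.7726.


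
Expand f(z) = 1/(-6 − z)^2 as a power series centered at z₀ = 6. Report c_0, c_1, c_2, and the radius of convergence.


Let w = z − z₀, so z = z₀ + w.
Then -6 − z = -6 − (z₀ + w) = (-6 − z₀) − w = -12 − w.
f(z) = 1/(-12 − w)^2 = (1/(-12)^2) · (1 − w/(-12))^{−2}.
By the binomial series (1−u)^{−2} = Σ_{n≥0} C(n+1, 1) u^n for |u|<1, with u = w/(-12):
  c_n = C(n+1, 1) / (-12)^(n+2).
  c_0 = 1/(-12)^2 = 1/144.
  c_1 = 2/(-12)^3 = -1/864.
  c_2 = 3/(-12)^4 = 1/6912.
The series is valid for |w/d| < 1, i.e. |z − z₀| < |d|.
Radius of convergence: R = |-6 − z₀| = |-12| = 12 (distance from z₀ to the singularity z = -6).

c_0 = 1/144, c_1 = -1/864, c_2 = 1/6912; R = 12.


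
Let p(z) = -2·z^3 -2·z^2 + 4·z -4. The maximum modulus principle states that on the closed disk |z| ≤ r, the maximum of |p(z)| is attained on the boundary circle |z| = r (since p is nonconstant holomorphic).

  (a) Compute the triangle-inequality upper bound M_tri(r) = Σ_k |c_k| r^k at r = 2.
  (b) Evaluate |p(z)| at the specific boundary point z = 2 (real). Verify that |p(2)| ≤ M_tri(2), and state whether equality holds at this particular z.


Coefficients: c_0 = -4, c_1 = 4, c_2 = -2, c_3 = -2. Radius r = 2.
Part (a). Triangle bound: M_tri(r) = Σ_k |c_k| r^k
  = |-4|·2^0 + |4|·2^1 + |-2|·2^2 + |-2|·2^3
  = 4 + 8 + 8 + 16 = 36.
This bounds M(r) := max_{|z|=r} |p(z)| from above; equality holds iff all terms c_k z^k can be made to align in phase at a single z on |z|=r.
Part (b). At z = 2 (real, on the circle |z| = r):
  p(2) = (-4)·2^0 + (4)·2^1 + (-2)·2^2 + (-2)·2^3 = -20.
  |p(2)| = 20.
Check: |p(2)| = 20 ≤ 36 = M_tri(2). ✓ Equality does not hold at z = 2 (the coefficients have mixed signs, so the terms do not all align in phase there).

M_tri(2) = 36; |p(2)| = 20; equality at z=2: no.


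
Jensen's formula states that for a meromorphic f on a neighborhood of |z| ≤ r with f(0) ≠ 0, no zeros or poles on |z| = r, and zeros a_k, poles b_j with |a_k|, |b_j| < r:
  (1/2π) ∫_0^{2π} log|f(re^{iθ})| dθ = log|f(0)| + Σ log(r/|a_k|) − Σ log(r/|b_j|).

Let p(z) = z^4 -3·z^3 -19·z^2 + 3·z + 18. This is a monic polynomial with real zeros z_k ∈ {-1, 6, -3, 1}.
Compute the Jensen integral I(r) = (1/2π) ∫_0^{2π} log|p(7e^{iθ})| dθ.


Zeros: -3, -1, 1, 6; r = 7.
Inside |z| < r: -3, -1, 1, 6. Outside (|z| ≥ r): ∅.
p(0) = 18, so log|p(0)| = log(18) = 2.8904.
Apply Jensen: I(r) = log|p(0)| + Σ_k log(r/|z_k|), summed over zeros inside |z| < r.
  log(r/|z_k|) for z_k = -1: log(7/1) = 1.9459
  log(r/|z_k|) for z_k = 6: log(7/6) = 0.1542
  log(r/|z_k|) for z_k = -3: log(7/3) = 0.8473
  log(r/|z_k|) for z_k = 1: log(7/1) = 1.9459
Sum over inside zeros: 4.8933.
I(r) = log|p(0)| + (inside sum) = 2.8904 + 4.8933 = 7.7836.
Closed form (all zeros inside, monic): I(r) = n·log(r) = 4·log(7) = 7.7836. ✓

I(r) ≈ 7.7836.


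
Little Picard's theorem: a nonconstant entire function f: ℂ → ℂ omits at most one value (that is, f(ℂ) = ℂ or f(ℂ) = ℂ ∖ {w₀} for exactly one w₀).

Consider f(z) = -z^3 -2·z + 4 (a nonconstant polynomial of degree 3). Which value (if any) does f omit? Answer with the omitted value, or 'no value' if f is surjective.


Little Picard bounds the complement of f(ℂ) to at most one point.
For every w ∈ ℂ, the equation p(z) − w = 0 is a nonconstant polynomial in z and hence has at least one root by the fundamental theorem of algebra. So p is surjective onto ℂ, omitting no value.

Omitted value: no value.


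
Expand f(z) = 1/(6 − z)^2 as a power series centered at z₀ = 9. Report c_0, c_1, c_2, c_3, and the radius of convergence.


Let w = z − z₀, so z = z₀ + w.
Then 6 − z = 6 − (z₀ + w) = (6 − z₀) − w = -3 − w.
f(z) = 1/(-3 − w)^2 = (1/(-3)^2) · (1 − w/(-3))^{−2}.
By the binomial series (1−u)^{−2} = Σ_{n≥0} C(n+1, 1) u^n for |u|<1, with u = w/(-3):
  c_n = C(n+1, 1) / (-3)^(n+2).
  c_0 = 1/(-3)^2 = 1/9.
  c_1 = 2/(-3)^3 = -2/27.
  c_2 = 3/(-3)^4 = 1/27.
  c_3 = 4/(-3)^5 = -4/243.
The series is valid for |w/d| < 1, i.e. |z − z₀| < |d|.
Radius of convergence: R = |6 − z₀| = |-3| = 3 (distance from z₀ to the singularity z = 6).

c_0 = 1/9, c_1 = -2/27, c_2 = 1/27, c_3 = -4/243; R = 3.


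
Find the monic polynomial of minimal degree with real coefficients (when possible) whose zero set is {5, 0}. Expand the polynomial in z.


The polynomial is p(z) = ∏_{α ∈ S} (z − α), where S = {5, 0}.
Expanding the product yields: p(z) = z^2 -5·z.
The resulting polynomial has degree 2 and real coefficients as required.

p(z) = z^2 -5·z.


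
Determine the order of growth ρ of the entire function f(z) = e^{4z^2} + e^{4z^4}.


Each summand is entire of order 2 and 4 respectively (as in the single-exponential case). The order of a sum is at most the max of the orders, so ρ ≤ 4. For the lower bound: on |z|=r choose arg z so that 4z^4 is real positive; then |e^{4z^4}| = e^{4r^4} while |e^{4z^2}| ≤ e^{4r^2} = o(e^{4r^4}). So |f| ≥ e^{4r^4}(1 − o(1)) and ρ ≥ 4. Hence ρ = max(2, 4) = 4.
Therefore ρ = 4.

Order ρ = 4.


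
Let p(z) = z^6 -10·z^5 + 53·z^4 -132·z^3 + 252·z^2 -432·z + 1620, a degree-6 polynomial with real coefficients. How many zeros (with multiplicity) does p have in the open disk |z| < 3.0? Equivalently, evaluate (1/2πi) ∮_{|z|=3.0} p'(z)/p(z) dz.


The zeros of p are: (-1 + 2i), (-1 - 2i), (3 + 3i), (3 - 3i), (3 + 3i), (3 - 3i).
Their magnitudes are: 2.236, 2.236, 4.243, 4.243, 4.243, 4.243.
Zeros with |z| < R = 3.0: (-1 + 2i), (-1 - 2i).
Count = 2.
By the argument principle, (1/2πi) ∮_{|z|=R} p'(z)/p(z) dz equals exactly this count.

Number of zeros inside |z| < 3.0: 2.


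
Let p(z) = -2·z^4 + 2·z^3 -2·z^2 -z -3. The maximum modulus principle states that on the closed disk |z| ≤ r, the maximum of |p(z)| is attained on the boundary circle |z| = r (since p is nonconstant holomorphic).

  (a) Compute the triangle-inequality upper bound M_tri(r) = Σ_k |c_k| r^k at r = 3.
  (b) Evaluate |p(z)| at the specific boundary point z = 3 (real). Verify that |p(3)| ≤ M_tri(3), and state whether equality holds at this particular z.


Coefficients: c_0 = -3, c_1 = -1, c_2 = -2, c_3 = 2, c_4 = -2. Radius r = 3.
Part (a). Triangle bound: M_tri(r) = Σ_k |c_k| r^k
  = |-3|·3^0 + |-1|·3^1 + |-2|·3^2 + |2|·3^3 + |-2|·3^4
  = 3 + 3 + 18 + 54 + 162 = 240.
This bounds M(r) := max_{|z|=r} |p(z)| from above; equality holds iff all terms c_k z^k can be made to align in phase at a single z on |z|=r.
Part (b). At z = 3 (real, on the circle |z| = r):
  p(3) = (-3)·3^0 + (-1)·3^1 + (-2)·3^2 + (2)·3^3 + (-2)·3^4 = -132.
  |p(3)| = 132.
Check: |p(3)| = 132 ≤ 240 = M_tri(3). ✓ Equality does not hold at z = 3 (the coefficients have mixed signs, so the terms do not all align in phase there).

M_tri(3) = 240; |p(3)| = 132; equality at z=3: no.


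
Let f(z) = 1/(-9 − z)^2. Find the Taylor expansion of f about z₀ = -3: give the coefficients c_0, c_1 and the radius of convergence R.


Let w = z − z₀, so z = z₀ + w.
Then -9 − z = -9 − (z₀ + w) = (-9 − z₀) − w = -6 − w.
f(z) = 1/(-6 − w)^2 = (1/(-6)^2) · (1 − w/(-6))^{−2}.
By the binomial series (1−u)^{−2} = Σ_{n≥0} C(n+1, 1) u^n for |u|<1, with u = w/(-6):
  c_n = C(n+1, 1) / (-6)^(n+2).
  c_0 = 1/(-6)^2 = 1/36.
  c_1 = 2/(-6)^3 = -1/108.
The series is valid for |w/d| < 1, i.e. |z − z₀| < |d|.
Radius of convergence: R = |-9 − z₀| = |-6| = 6 (distance from z₀ to the singularity z = -9).

c_0 = 1/36, c_1 = -1/108; R = 6.


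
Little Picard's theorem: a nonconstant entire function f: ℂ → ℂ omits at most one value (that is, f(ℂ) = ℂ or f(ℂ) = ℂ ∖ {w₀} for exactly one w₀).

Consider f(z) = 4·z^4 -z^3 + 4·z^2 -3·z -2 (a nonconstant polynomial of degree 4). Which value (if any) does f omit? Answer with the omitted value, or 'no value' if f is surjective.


Little Picard bounds the complement of f(ℂ) to at most one point.
For every w ∈ ℂ, the equation p(z) − w = 0 is a nonconstant polynomial in z and hence has at least one root by the fundamental theorem of algebra. So p is surjective onto ℂ, omitting no value.

Omitted value: no value.


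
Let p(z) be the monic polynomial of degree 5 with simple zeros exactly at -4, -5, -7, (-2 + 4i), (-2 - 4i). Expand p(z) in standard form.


The polynomial is p(z) = ∏_{α ∈ S} (z − α), where S = {-4, -5, -7, (-2 + 4i), (-2 - 4i)}.
Expanding the product yields: p(z) = z^5 + 20·z^4 + 167·z^3 + 792·z^2 + 2220·z + 2800.
Note conjugate pairs combine to real quadratics: (z − (-2+4i))(z − (-2−4i)) = z² + 4z + 20.
The resulting polynomial has degree 5 and real coefficients as required.

p(z) = z^5 + 20·z^4 + 167·z^3 + 792·z^2 + 2220·z + 2800.


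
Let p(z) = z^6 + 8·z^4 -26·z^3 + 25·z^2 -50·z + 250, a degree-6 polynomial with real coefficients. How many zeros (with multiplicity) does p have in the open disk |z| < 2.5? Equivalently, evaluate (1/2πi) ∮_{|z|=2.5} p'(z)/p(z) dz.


The zeros of p are: (-1 + 2i), (-1 - 2i), (2 + 1i), (2 - 1i), (-1 + 3i), (-1 - 3i).
Their magnitudes are: 2.236, 2.236, 2.236, 2.236, 3.162, 3.162.
Zeros with |z| < R = 2.5: (-1 + 2i), (-1 - 2i), (2 + 1i), (2 - 1i).
Count = 4.
By the argument principle, (1/2πi) ∮_{|z|=R} p'(z)/p(z) dz equals exactly this count.

Number of zeros inside |z| < 2.5: 4.


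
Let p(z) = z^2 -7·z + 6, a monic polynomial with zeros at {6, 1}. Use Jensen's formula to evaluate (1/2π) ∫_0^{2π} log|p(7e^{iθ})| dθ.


Zeros: 1, 6; r = 7.
Inside |z| < r: 1, 6. Outside (|z| ≥ r): ∅.
p(0) = 6, so log|p(0)| = log(6) = 1.7918.
Apply Jensen: I(r) = log|p(0)| + Σ_k log(r/|z_k|), summed over zeros inside |z| < r.
  log(r/|z_k|) for z_k = 6: log(7/6) = 0.1542
  log(r/|z_k|) for z_k = 1: log(7/1) = 1.9459
Sum over inside zeros: 2.1001.
I(r) = log|p(0)| + (inside sum) = 1.7918 + 2.1001 = 3.8918.
Closed form (all zeros inside, monic): I(r) = n·log(r) = 2·log(7) = 3.8918. ✓

I(r) ≈ 3.8918.


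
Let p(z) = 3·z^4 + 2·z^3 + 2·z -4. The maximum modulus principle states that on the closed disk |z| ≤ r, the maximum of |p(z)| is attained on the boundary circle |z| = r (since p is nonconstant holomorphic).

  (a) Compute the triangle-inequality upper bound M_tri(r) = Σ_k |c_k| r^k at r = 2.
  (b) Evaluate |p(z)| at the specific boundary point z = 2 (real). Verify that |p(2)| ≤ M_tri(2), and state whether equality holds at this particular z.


Coefficients: c_0 = -4, c_1 = 2, c_2 = 0, c_3 = 2, c_4 = 3. Radius r = 2.
Part (a). Triangle bound: M_tri(r) = Σ_k |c_k| r^k
  = |-4|·2^0 + |2|·2^1 + |0|·2^2 + |2|·2^3 + |3|·2^4
  = 4 + 4 + 0 + 16 + 48 = 72.
This bounds M(r) := max_{|z|=r} |p(z)| from above; equality holds iff all terms c_k z^k can be made to align in phase at a single z on |z|=r.
Part (b). At z = 2 (real, on the circle |z| = r):
  p(2) = (-4)·2^0 + (2)·2^1 + (0)·2^2 + (2)·2^3 + (3)·2^4 = 64.
  |p(2)| = 64.
Check: |p(2)| = 64 ≤ 72 = M_tri(2). ✓ Equality does not hold at z = 2 (the coefficients have mixed signs, so the terms do not all align in phase there).

M_tri(2) = 72; |p(2)| = 64; equality at z=2: no.


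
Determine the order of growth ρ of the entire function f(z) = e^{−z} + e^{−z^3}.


Each summand is entire of order 1 and 3 respectively (as in the single-exponential case). The order of a sum is at most the max of the orders, so ρ ≤ 3. For the lower bound: on |z|=r choose arg z so that -1z^3 is real positive; then |e^{-1z^3}| = e^{1r^3} while |e^{-1z}| ≤ e^{1r^1} = o(e^{1r^3}). So |f| ≥ e^{1r^3}(1 − o(1)) and ρ ≥ 3. Hence ρ = max(1, 3) = 3.
Therefore ρ = 3.

Order ρ = 3.


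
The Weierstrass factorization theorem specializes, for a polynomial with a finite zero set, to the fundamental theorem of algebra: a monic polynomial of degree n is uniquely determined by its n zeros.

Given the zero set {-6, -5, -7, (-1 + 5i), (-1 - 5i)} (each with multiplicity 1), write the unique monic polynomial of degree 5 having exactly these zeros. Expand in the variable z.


The polynomial is p(z) = ∏_{α ∈ S} (z − α), where S = {-6, -5, -7, (-1 + 5i), (-1 - 5i)}.
Expanding the product yields: p(z) = z^5 + 20·z^4 + 169·z^3 + 892·z^2 + 3202·z + 5460.
Note conjugate pairs combine to real quadratics: (z − (-1+5i))(z − (-1−5i)) = z² + 2z + 26.
The resulting polynomial has degree 5 and real coefficients as required.

p(z) = z^5 + 20·z^4 + 169·z^3 + 892·z^2 + 3202·z + 5460.


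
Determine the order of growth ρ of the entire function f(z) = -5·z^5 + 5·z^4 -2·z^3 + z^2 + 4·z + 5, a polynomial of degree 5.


|f(z)| ≤ Σ|c_k|·r^k = O(r^5) as r → ∞. Polynomial growth is O(e^{r^ε}) for every ε > 0 (since r^5/e^{r^ε} → 0), so ρ ≤ ε for all ε > 0, i.e. ρ = 0. Every nonconstant polynomial has order 0.
Therefore ρ = 0.

Order ρ = 0.


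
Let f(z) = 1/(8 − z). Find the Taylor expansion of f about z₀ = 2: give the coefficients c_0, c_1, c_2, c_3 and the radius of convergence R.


Let w = z − z₀, so z = z₀ + w.
Then 8 − z = 8 − (z₀ + w) = (8 − z₀) − w = 6 − w.
f(z) = 1/(6 − w) = (1/(6)) · 1/(1 − w/(6)) = Σ_{n≥0} w^n / (6)^(n+1).
So c_n = 1/(6)^(n+1):
  c_0 = 1/(6)^1 = 1/6.
  c_1 = 1/(6)^2 = 1/36.
  c_2 = 1/(6)^3 = 1/216.
  c_3 = 1/(6)^4 = 1/1296.
The series is valid for |w/d| < 1, i.e. |z − z₀| < |d|.
Radius of convergence: R = |8 − z₀| = |6| = 6 (distance from z₀ to the singularity z = 8).

c_0 = 1/6, c_1 = 1/36, c_2 = 1/216, c_3 = 1/1296; R = 6.


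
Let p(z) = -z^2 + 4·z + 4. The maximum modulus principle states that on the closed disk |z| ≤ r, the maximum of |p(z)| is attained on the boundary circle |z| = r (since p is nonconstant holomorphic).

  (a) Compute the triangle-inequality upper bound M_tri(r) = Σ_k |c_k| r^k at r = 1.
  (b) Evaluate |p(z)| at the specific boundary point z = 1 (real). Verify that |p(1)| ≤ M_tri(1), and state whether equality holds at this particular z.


Coefficients: c_0 = 4, c_1 = 4, c_2 = -1. Radius r = 1.
Part (a). Triangle bound: M_tri(r) = Σ_k |c_k| r^k
  = |4|·1^0 + |4|·1^1 + |-1|·1^2
  = 4 + 4 + 1 = 9.
This bounds M(r) := max_{|z|=r} |p(z)| from above; equality holds iff all terms c_k z^k can be made to align in phase at a single z on |z|=r.
Part (b). At z = 1 (real, on the circle |z| = r):
  p(1) = (4)·1^0 + (4)·1^1 + (-1)·1^2 = 7.
  |p(1)| = 7.
Check: |p(1)| = 7 ≤ 9 = M_tri(1). ✓ Equality does not hold at z = 1 (the coefficients have mixed signs, so the terms do not all align in phase there).

M_tri(1) = 9; |p(1)| = 7; equality at z=1: no.


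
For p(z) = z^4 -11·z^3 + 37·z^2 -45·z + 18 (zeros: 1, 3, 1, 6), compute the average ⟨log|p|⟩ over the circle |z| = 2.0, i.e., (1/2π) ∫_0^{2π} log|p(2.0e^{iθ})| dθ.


Zeros: 1, 1, 3, 6; r = 2.0.
Inside |z| < r: 1, 1. Outside (|z| ≥ r): 3, 6.
p(0) = 18, so log|p(0)| = log(18) = 2.8904.
Apply Jensen: I(r) = log|p(0)| + Σ_k log(r/|z_k|), summed over zeros inside |z| < r.
  log(r/|z_k|) for z_k = 1: log(2.0/1) = 0.6931
  log(r/|z_k|) for z_k = 1: log(2.0/1) = 0.6931
  Outside zeros (3, 6) contribute nothing to the Jensen sum.
Sum over inside zeros: 1.3863.
I(r) = log|p(0)| + (inside sum) = 2.8904 + 1.3863 = 4.2767.
Note: since some zeros are outside |z| ≤ r, the simplified n·log(r) form does NOT apply — only the inside zeros contribute.

I(r) ≈ 4.2767.


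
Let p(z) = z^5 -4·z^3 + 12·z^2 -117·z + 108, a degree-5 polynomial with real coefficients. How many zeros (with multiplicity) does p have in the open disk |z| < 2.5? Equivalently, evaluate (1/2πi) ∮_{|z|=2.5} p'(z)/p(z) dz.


The zeros of p are: (0 + 3i), (0 - 3i), 1, -4, 3.
Their magnitudes are: 3, 3, 1, 4, 3.
Zeros with |z| < R = 2.5: 1.
Count = 1.
By the argument principle, (1/2πi) ∮_{|z|=R} p'(z)/p(z) dz equals exactly this count.

Number of zeros inside |z| < 2.5: 1.


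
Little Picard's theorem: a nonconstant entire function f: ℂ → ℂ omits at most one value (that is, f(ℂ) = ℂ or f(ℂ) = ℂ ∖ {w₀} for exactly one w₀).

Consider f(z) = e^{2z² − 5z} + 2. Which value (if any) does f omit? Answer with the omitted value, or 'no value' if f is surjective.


Little Picard bounds the complement of f(ℂ) to at most one point.
The exponent g(z) = 2z² − 5z is a nonconstant polynomial, hence surjective onto ℂ. So e^{g(z)} takes every value in {e^w : w ∈ ℂ} = ℂ ∖ {0}. Adding 2 shifts the range to ℂ ∖ {2}. f omits exactly 2.

Omitted value: 2.


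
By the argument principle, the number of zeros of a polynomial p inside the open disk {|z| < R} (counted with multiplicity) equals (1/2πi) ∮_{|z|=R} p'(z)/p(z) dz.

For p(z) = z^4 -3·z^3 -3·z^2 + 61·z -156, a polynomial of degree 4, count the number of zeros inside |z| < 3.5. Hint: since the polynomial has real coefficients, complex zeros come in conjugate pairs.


The zeros of p are: -4, (2 + 3i), (2 - 3i), 3.
Their magnitudes are: 4, 3.606, 3.606, 3.
Zeros with |z| < R = 3.5: 3.
Count = 1.
By the argument principle, (1/2πi) ∮_{|z|=R} p'(z)/p(z) dz equals exactly this count.

Number of zeros inside |z| < 3.5: 1.


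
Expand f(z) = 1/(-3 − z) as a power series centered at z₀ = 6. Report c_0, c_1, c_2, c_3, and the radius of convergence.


Let w = z − z₀, so z = z₀ + w.
Then -3 − z = -3 − (z₀ + w) = (-3 − z₀) − w = -9 − w.
f(z) = 1/(-9 − w) = (1/(-9)) · 1/(1 − w/(-9)) = Σ_{n≥0} w^n / (-9)^(n+1).
So c_n = 1/(-9)^(n+1):
  c_0 = 1/(-9)^1 = -1/9.
  c_1 = 1/(-9)^2 = 1/81.
  c_2 = 1/(-9)^3 = -1/729.
  c_3 = 1/(-9)^4 = 1/6561.
The series is valid for |w/d| < 1, i.e. |z − z₀| < |d|.
Radius of convergence: R = |-3 − z₀| = |-9| = 9 (distance from z₀ to the singularity z = -3).

c_0 = -1/9, c_1 = 1/81, c_2 = -1/729, c_3 = 1/6561; R = 9.


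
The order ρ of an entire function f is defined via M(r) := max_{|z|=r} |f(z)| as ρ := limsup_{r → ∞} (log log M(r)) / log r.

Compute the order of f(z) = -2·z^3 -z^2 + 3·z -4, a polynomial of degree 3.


|f(z)| ≤ Σ|c_k|·r^k = O(r^3) as r → ∞. Polynomial growth is O(e^{r^ε}) for every ε > 0 (since r^3/e^{r^ε} → 0), so ρ ≤ ε for all ε > 0, i.e. ρ = 0. Every nonconstant polynomial has order 0.
Therefore ρ = 0.

Order ρ = 0.


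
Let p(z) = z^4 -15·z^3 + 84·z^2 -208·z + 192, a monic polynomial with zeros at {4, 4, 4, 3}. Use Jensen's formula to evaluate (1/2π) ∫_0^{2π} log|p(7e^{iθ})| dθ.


Zeros: 3, 4, 4, 4; r = 7.
Inside |z| < r: 3, 4, 4, 4. Outside (|z| ≥ r): ∅.
p(0) = 192, so log|p(0)| = log(192) = 5.2575.
Apply Jensen: I(r) = log|p(0)| + Σ_k log(r/|z_k|), summed over zeros inside |z| < r.
  log(r/|z_k|) for z_k = 4: log(7/4) = 0.5596
  log(r/|z_k|) for z_k = 4: log(7/4) = 0.5596
  log(r/|z_k|) for z_k = 4: log(7/4) = 0.5596
  log(r/|z_k|) for z_k = 3: log(7/3) = 0.8473
Sum over inside zeros: 2.5261.
I(r) = log|p(0)| + (inside sum) = 5.2575 + 2.5261 = 7.7836.
Closed form (all zeros inside, monic): I(r) = n·log(r) = 4·log(7) = 7.7836. ✓

I(r) ≈ 7.7836.


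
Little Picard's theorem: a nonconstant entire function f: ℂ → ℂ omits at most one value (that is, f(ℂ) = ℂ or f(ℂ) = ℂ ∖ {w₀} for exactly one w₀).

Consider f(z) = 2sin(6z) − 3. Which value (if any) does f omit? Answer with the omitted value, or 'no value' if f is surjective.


Little Picard bounds the complement of f(ℂ) to at most one point.
sin is entire and surjective onto ℂ: for every w ∈ ℂ, sin(ζ) = w has a solution ζ ∈ ℂ (e.g., via the complex inverse arcsin). With ζ = 6z this gives z = ζ/(6). Then 2·sin(6z) takes every value in 2·ℂ = ℂ, and adding -3 is a bijection of ℂ. So f is surjective and omits no value. (Note: only on the real line is sin bounded by [−1, 1].)

Omitted value: no value.


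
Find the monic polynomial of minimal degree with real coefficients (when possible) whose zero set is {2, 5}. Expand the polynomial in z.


The polynomial is p(z) = ∏_{α ∈ S} (z − α), where S = {2, 5}.
Expanding the product yields: p(z) = z^2 -7·z + 10.
The resulting polynomial has degree 2 and real coefficients as required.

p(z) = z^2 -7·z + 10.


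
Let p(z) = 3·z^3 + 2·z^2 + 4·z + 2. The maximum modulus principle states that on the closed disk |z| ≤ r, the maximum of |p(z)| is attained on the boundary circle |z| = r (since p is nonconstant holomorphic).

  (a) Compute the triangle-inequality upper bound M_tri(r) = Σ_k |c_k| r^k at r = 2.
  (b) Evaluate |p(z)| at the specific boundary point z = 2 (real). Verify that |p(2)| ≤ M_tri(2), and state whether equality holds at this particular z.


Coefficients: c_0 = 2, c_1 = 4, c_2 = 2, c_3 = 3. Radius r = 2.
Part (a). Triangle bound: M_tri(r) = Σ_k |c_k| r^k
  = |2|·2^0 + |4|·2^1 + |2|·2^2 + |3|·2^3
  = 2 + 8 + 8 + 24 = 42.
This bounds M(r) := max_{|z|=r} |p(z)| from above; equality holds iff all terms c_k z^k can be made to align in phase at a single z on |z|=r.
Part (b). At z = 2 (real, on the circle |z| = r):
  p(2) = (2)·2^0 + (4)·2^1 + (2)·2^2 + (3)·2^3 = 42.
  |p(2)| = 42.
Since all nonzero coefficients share the same sign, |p(2)| = 42 = M_tri(2); the triangle bound is attained at z = 2, so in fact M(r) = 42.

M_tri(2) = 42; |p(2)| = 42; equality at z=2: yes.


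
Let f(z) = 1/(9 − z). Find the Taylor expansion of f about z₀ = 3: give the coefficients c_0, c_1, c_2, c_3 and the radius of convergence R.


Let w = z − z₀, so z = z₀ + w.
Then 9 − z = 9 − (z₀ + w) = (9 − z₀) − w = 6 − w.
f(z) = 1/(6 − w) = (1/(6)) · 1/(1 − w/(6)) = Σ_{n≥0} w^n / (6)^(n+1).
So c_n = 1/(6)^(n+1):
  c_0 = 1/(6)^1 = 1/6.
  c_1 = 1/(6)^2 = 1/36.
  c_2 = 1/(6)^3 = 1/216.
  c_3 = 1/(6)^4 = 1/1296.
The series is valid for |w/d| < 1, i.e. |z − z₀| < |d|.
Radius of convergence: R = |9 − z₀| = |6| = 6 (distance from z₀ to the singularity z = 9).

c_0 = 1/6, c_1 = 1/36, c_2 = 1/216, c_3 = 1/1296; R = 6.


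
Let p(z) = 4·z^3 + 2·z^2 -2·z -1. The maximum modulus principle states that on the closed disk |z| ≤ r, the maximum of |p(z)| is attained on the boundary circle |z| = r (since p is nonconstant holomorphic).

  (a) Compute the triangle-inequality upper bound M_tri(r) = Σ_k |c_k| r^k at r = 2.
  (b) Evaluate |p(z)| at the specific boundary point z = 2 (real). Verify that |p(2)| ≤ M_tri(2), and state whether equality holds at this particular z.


Coefficients: c_0 = -1, c_1 = -2, c_2 = 2, c_3 = 4. Radius r = 2.
Part (a). Triangle bound: M_tri(r) = Σ_k |c_k| r^k
  = |-1|·2^0 + |-2|·2^1 + |2|·2^2 + |4|·2^3
  = 1 + 4 + 8 + 32 = 45.
This bounds M(r) := max_{|z|=r} |p(z)| from above; equality holds iff all terms c_k z^k can be made to align in phase at a single z on |z|=r.
Part (b). At z = 2 (real, on the circle |z| = r):
  p(2) = (-1)·2^0 + (-2)·2^1 + (2)·2^2 + (4)·2^3 = 35.
  |p(2)| = 35.
Check: |p(2)| = 35 ≤ 45 = M_tri(2). ✓ Equality does not hold at z = 2 (the coefficients have mixed signs, so the terms do not all align in phase there).

M_tri(2) = 45; |p(2)| = 35; equality at z=2: no.


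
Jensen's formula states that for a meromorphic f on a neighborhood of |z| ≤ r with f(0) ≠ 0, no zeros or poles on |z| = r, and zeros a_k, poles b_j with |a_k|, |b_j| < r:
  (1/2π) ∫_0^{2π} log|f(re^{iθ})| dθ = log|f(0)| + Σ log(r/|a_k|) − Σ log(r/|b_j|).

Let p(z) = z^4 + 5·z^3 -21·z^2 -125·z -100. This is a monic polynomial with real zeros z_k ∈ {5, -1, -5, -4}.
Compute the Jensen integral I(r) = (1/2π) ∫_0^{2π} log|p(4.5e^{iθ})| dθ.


Zeros: -5, -4, -1, 5; r = 4.5.
Inside |z| < r: -4, -1. Outside (|z| ≥ r): -5, 5.
p(0) = -100, so log|p(0)| = log(100) = 4.6052.
Apply Jensen: I(r) = log|p(0)| + Σ_k log(r/|z_k|), summed over zeros inside |z| < r.
  log(r/|z_k|) for z_k = -1: log(4.5/1) = 1.5041
  log(r/|z_k|) for z_k = -4: log(4.5/4) = 0.1178
  Outside zeros (-5, 5) contribute nothing to the Jensen sum.
Sum over inside zeros: 1.6219.
I(r) = log|p(0)| + (inside sum) = 4.6052 + 1.6219 = 6.2270.
Note: since some zeros are outside |z| ≤ r, the simplified n·log(r) form does NOT apply — only the inside zeros contribute.

I(r) ≈ 6.2270.


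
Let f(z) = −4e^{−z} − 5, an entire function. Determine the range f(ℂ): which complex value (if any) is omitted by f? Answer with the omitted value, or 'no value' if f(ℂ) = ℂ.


Little Picard bounds the complement of f(ℂ) to at most one point.
e^{−z} is never zero on ℂ, so -4·e^{−z} takes every value in ℂ ∖ {0}. Adding -5 shifts the range to ℂ ∖ {-5}. Thus f omits exactly the value -5.

Omitted value: -5.


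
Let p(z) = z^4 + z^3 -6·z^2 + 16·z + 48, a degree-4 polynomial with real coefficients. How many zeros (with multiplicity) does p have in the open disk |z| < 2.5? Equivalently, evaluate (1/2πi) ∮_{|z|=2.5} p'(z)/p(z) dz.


The zeros of p are: -3, (2 + 2i), (2 - 2i), -2.
Their magnitudes are: 3, 2.828, 2.828, 2.
Zeros with |z| < R = 2.5: -2.
Count = 1.
By the argument principle, (1/2πi) ∮_{|z|=R} p'(z)/p(z) dz equals exactly this count.

Number of zeros inside |z| < 2.5: 1.


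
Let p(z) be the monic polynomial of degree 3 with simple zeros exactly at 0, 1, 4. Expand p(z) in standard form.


The polynomial is p(z) = ∏_{α ∈ S} (z − α), where S = {0, 1, 4}.
Expanding the product yields: p(z) = z^3 -5·z^2 + 4·z.
The resulting polynomial has degree 3 and real coefficients as required.

p(z) = z^3 -5·z^2 + 4·z.


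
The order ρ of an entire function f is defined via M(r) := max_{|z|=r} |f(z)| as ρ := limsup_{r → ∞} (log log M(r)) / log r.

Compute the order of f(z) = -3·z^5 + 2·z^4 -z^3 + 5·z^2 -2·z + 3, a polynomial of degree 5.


|f(z)| ≤ Σ|c_k|·r^k = O(r^5) as r → ∞. Polynomial growth is O(e^{r^ε}) for every ε > 0 (since r^5/e^{r^ε} → 0), so ρ ≤ ε for all ε > 0, i.e. ρ = 0. Every nonconstant polynomial has order 0.
Therefore ρ = 0.

Order ρ = 0.


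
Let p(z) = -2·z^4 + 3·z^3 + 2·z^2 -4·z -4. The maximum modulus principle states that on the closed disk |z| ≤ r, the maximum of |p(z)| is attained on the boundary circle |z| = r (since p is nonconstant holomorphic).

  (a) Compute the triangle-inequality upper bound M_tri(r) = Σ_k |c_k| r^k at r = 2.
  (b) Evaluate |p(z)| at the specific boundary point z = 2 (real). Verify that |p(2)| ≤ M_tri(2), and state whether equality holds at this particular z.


Coefficients: c_0 = -4, c_1 = -4, c_2 = 2, c_3 = 3, c_4 = -2. Radius r = 2.
Part (a). Triangle bound: M_tri(r) = Σ_k |c_k| r^k
  = |-4|·2^0 + |-4|·2^1 + |2|·2^2 + |3|·2^3 + |-2|·2^4
  = 4 + 8 + 8 + 24 + 32 = 76.
This bounds M(r) := max_{|z|=r} |p(z)| from above; equality holds iff all terms c_k z^k can be made to align in phase at a single z on |z|=r.
Part (b). At z = 2 (real, on the circle |z| = r):
  p(2) = (-4)·2^0 + (-4)·2^1 + (2)·2^2 + (3)·2^3 + (-2)·2^4 = -12.
  |p(2)| = 12.
Check: |p(2)| = 12 ≤ 76 = M_tri(2). ✓ Equality does not hold at z = 2 (the coefficients have mixed signs, so the terms do not all align in phase there).

M_tri(2) = 76; |p(2)| = 12; equality at z=2: no.


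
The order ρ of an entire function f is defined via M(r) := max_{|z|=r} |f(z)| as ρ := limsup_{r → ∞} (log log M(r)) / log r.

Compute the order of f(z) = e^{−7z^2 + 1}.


|e^{−7z^2 + 1}| = e^{Re(-7·z^2) + 1} ≤ e^{7|z|^2 + 1} = e^{7r^2 + 1} on |z| = r, so ρ ≤ 2. Choosing z on |z|=r so that -7·z^2 is real positive (always possible by picking arg z appropriately) gives |f(z)| = e^{7r^2 + 1}, matching the bound. The additive constant 1 does not affect log log M(r) ~ 2·log r. Hence ρ = 2.
Therefore ρ = 2.

Order ρ = 2.


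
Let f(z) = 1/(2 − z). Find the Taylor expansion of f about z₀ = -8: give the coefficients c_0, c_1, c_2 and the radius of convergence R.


Let w = z − z₀, so z = z₀ + w.
Then 2 − z = 2 − (z₀ + w) = (2 − z₀) − w = 10 − w.
f(z) = 1/(10 − w) = (1/(10)) · 1/(1 − w/(10)) = Σ_{n≥0} w^n / (10)^(n+1).
So c_n = 1/(10)^(n+1):
  c_0 = 1/(10)^1 = 1/10.
  c_1 = 1/(10)^2 = 1/100.
  c_2 = 1/(10)^3 = 1/1000.
The series is valid for |w/d| < 1, i.e. |z − z₀| < |d|.
Radius of convergence: R = |2 − z₀| = |10| = 10 (distance from z₀ to the singularity z = 2).

c_0 = 1/10, c_1 = 1/100, c_2 = 1/1000; R = 10.


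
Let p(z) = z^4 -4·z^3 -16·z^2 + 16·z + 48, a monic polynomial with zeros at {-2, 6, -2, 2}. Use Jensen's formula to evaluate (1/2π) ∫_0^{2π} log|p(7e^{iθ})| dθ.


Zeros: -2, -2, 2, 6; r = 7.
Inside |z| < r: -2, -2, 2, 6. Outside (|z| ≥ r): ∅.
p(0) = 48, so log|p(0)| = log(48) = 3.8712.
Apply Jensen: I(r) = log|p(0)| + Σ_k log(r/|z_k|), summed over zeros inside |z| < r.
  log(r/|z_k|) for z_k = -2: log(7/2) = 1.2528
  log(r/|z_k|) for z_k = 6: log(7/6) = 0.1542
  log(r/|z_k|) for z_k = -2: log(7/2) = 1.2528
  log(r/|z_k|) for z_k = 2: log(7/2) = 1.2528
Sum over inside zeros: 3.9124.
I(r) = log|p(0)| + (inside sum) = 3.8712 + 3.9124 = 7.7836.
Closed form (all zeros inside, monic): I(r) = n·log(r) = 4·log(7) = 7.7836. ✓

I(r) ≈ 7.7836.
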